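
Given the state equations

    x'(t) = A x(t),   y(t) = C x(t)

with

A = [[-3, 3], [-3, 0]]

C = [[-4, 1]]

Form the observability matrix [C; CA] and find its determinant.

39

CA = [[9, -12]]
Observability matrix O = [C; CA] = [[-4, 1], [9, -12]]
det(O) = (-4)·(-12) - 1·9 = 48 - 9 = 39
Since det(O) ≠ 0, rank(O) = 2 and the system is completely observable.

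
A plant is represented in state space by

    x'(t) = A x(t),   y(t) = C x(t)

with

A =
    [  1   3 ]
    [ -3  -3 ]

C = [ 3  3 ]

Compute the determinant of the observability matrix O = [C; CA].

18

CA = [[-6, 0]]
Observability matrix O = [C; CA] = [[3, 3], [-6, 0]]
det(O) = 3·0 - 3·(-6) = 0 - (-18) = 18
Since det(O) ≠ 0, rank(O) = 2 and the system is completely observable.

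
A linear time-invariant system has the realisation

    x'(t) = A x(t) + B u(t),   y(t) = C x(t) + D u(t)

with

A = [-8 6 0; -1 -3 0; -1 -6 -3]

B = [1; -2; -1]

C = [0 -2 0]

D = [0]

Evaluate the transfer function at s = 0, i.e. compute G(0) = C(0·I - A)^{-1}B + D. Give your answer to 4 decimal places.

1.1333

G(0) = C(-A)^{-1}B + D = -C A^{-1} B + D.
det A = -90, so A^{-1} = (1/-90)·adj(A) = [[-1/10, -1/5, 0], [1/30, -4/15, 0], [-1/30, 3/5, -1/3]]
A^{-1} B = [3/10, 17/30, -9/10]^T
C A^{-1} B = -17/15
G(0) = D - C A^{-1} B = 0 - (-17/15) = 17/15 ≈ 1.1333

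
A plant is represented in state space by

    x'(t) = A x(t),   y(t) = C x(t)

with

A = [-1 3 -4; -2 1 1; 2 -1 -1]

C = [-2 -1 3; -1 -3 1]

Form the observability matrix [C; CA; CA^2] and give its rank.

CA = [[10, -10, 4], [9, -7, 0]]
CA^2 = [[18, 16, -54], [5, 20, -43]]
Observability matrix O = [C; CA; CA^2] = [[-2, -1, 3], [-1, -3, 1], [10, -10, 4], [9, -7, 0], [18, 16, -54], [5, 20, -43]]
Take the 3×3 submatrix of O formed by rows 1, 2, 3: [[-2, -1, 3], [-1, -3, 1], [10, -10, 4]]. Its determinant is (-2)·((-3)·4 - 1·(-10)) - (-1)·((-1)·4 - 1·10) + 3·((-1)·(-10) - (-3)·10) = (-2)·(-2) - (-1)·(-14) + 3·40 = 110 ≠ 0.
So rank(O) ≥ 3; since O has 3 columns, rank(O) = 3.
rank(O) = 3 = n, so the pair (A, C) is completely observable.

3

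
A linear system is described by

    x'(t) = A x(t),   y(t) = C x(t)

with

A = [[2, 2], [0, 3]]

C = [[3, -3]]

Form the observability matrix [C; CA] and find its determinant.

9

CA = [[6, -3]]
Observability matrix O = [C; CA] = [[3, -3], [6, -3]]
det(O) = 3·(-3) - (-3)·6 = -9 - (-18) = 9
Since det(O) ≠ 0, rank(O) = 2 and the system is completely observable.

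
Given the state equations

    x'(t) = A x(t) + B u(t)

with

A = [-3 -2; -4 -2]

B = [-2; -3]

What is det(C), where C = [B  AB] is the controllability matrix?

8

AB = [[12], [14]]
Controllability matrix C = [B  AB] = [[-2, 12], [-3, 14]]
det(C) = (-2)·14 - 12·(-3) = -28 - (-36) = 8
Since det(C) ≠ 0, rank(C) = 2 and the system is completely controllable.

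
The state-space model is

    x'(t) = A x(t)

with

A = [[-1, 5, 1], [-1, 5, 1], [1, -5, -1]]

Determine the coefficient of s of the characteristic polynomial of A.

0

Expand det(sI - A) for the 3×3 matrix.
p(s) = s^3 - 3s^2.
(Check: constant term = det(-A) = (-1)^3 det A = 0; coefficient of s^2 = -tr A = -3.)
The coefficient of s is 0.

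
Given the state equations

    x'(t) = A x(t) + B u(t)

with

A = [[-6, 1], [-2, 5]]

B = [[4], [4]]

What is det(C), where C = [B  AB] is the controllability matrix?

128

AB = [[-20], [12]]
Controllability matrix C = [B  AB] = [[4, -20], [4, 12]]
det(C) = 4·12 - (-20)·4 = 48 - (-80) = 128
Since det(C) ≠ 0, rank(C) = 2 and the system is completely controllable.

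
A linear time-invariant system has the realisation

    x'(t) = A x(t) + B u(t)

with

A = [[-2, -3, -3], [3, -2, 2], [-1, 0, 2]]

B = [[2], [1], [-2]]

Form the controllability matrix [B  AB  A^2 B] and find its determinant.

-341

AB = [[-1], [0], [-6]]
A^2B = [[20], [-15], [-11]]
Controllability matrix C = [B  AB  A^2B] = [[2, -1, 20], [1, 0, -15], [-2, -6, -11]]
Expanding along the first row, det(C) = 2·(0·(-11) - (-15)·(-6)) - (-1)·(1·(-11) - (-15)·(-2)) + 20·(1·(-6) - 0·(-2)) = 2·(-90) - (-1)·(-41) + 20·(-6) = -341
Since det(C) ≠ 0, rank(C) = 3 and the system is completely controllable.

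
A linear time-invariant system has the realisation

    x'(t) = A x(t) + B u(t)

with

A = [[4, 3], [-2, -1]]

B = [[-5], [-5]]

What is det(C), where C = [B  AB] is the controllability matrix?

AB = [[-35], [15]]
Controllability matrix C = [B  AB] = [[-5, -35], [-5, 15]]
det(C) = (-5)·15 - (-35)·(-5) = -75 - 175 = -250
Since det(C) ≠ 0, rank(C) = 2 and the system is completely controllable.

-250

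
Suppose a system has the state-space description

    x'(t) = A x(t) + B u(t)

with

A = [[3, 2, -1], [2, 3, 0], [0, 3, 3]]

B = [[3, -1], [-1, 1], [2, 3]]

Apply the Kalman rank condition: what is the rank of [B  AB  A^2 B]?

3

AB = [[5, -4], [3, 1], [3, 12]]
A^2B = [[18, -22], [19, -5], [18, 39]]
Controllability matrix C = [B  AB  A^2B] = [[3, -1, 5, -4, 18, -22], [-1, 1, 3, 1, 19, -5], [2, 3, 3, 12, 18, 39]]
Take the 3×3 submatrix of C formed by columns 1, 2, 3: [[3, -1, 5], [-1, 1, 3], [2, 3, 3]]. Its determinant is 3·(1·3 - 3·3) - (-1)·((-1)·3 - 3·2) + 5·((-1)·3 - 1·2) = 3·(-6) - (-1)·(-9) + 5·(-5) = -52 ≠ 0.
So rank(C) ≥ 3; since C has 3 rows, rank(C) = 3.
rank(C) = 3 = n, so the pair (A, B) is completely controllable.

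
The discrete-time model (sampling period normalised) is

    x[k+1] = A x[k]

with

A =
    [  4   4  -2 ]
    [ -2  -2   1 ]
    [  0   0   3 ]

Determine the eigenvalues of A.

0, 2, 3

det(zI - A) = z^3 - (tr A)z^2 + (M11 + M22 + M33)z - det A, where Mii is the 2×2 principal minor of A obtained by deleting row i and column i.
tr A = 4 + (-2) + 3 = 5; M11 = (-2)·3 - 1·0 = -6 - 0 = -6; M22 = 4·3 - (-2)·0 = 12 - 0 = 12; M33 = 4·(-2) - 4·(-2) = -8 - (-8) = 0; sum of minors = 6.
det A = 4·((-2)·3 - 1·0) - 4·((-2)·3 - 1·0) + (-2)·((-2)·0 - (-2)·0) = 4·(-6) - 4·(-6) + (-2)·0 = 0.
So p(z) = det(zI - A) = z^3 - 5z^2 + 6z.
The constant term is 0, so p(z) = z(z^2 - 5z + 6).
Factor z^2 - 5z + 6: two numbers with sum 5 and product 6 are 3 and 2, so z^2 - 5z + 6 = (z - 3)(z - 2).
Hence p(z) = z (z - 3) (z - 2), with roots 0, 2, 3.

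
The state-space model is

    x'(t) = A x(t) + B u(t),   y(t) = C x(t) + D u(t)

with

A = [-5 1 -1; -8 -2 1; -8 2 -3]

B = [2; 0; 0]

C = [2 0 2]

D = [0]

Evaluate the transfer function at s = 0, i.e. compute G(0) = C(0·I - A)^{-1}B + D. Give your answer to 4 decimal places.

G(0) = C(-A)^{-1}B + D = -C A^{-1} B + D.
det A = -20, so A^{-1} = (1/-20)·adj(A) = [[-1/5, -1/20, 1/20], [8/5, -7/20, -13/20], [8/5, -1/10, -9/10]]
A^{-1} B = [-2/5, 16/5, 16/5]^T
C A^{-1} B = 28/5
G(0) = D - C A^{-1} B = 0 - (28/5) = -28/5 ≈ -5.6000

-5.6000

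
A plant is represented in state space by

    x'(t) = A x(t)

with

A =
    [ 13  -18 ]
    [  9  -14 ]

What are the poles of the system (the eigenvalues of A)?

det(sI - A) = s^2 - (tr A)s + det A, with tr A = 13 + (-14) = -1 and det A = 13·(-14) - (-18)·9 = -182 - (-162) = -20.
So p(s) = det(sI - A) = s^2 + s - 20.
Factor s^2 + s - 20: two numbers with sum -1 and product -20 are 4 and -5, so s^2 + s - 20 = (s - 4)(s + 5).
Hence p(s) = (s - 4) (s + 5), with roots -5, 4.
At least one eigenvalue has non-negative real part, so the system is not asymptotically stable.

-5, 4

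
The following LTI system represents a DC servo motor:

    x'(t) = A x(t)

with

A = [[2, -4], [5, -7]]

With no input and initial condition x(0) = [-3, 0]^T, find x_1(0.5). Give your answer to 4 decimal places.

-2.8406

det(sI - A) = s^2 - (tr A)s + det A, with tr A = 2 + (-7) = -5 and det A = 2·(-7) - (-4)·5 = -14 - (-20) = 6.
So p(s) = det(sI - A) = s^2 + 5s + 6.
Factor s^2 + 5s + 6: two numbers with sum -5 and product 6 are -2 and -3, so s^2 + 5s + 6 = (s + 2)(s + 3).
Hence p(s) = (s + 2) (s + 3), with roots -3, -2.
The eigenvalues -3, -2 are distinct and real, so A is diagonalisable and x(t) = e^{At} x(0) = V diag(e^{λ_i t}) V^{-1} x(0), where the columns of V are the eigenvectors.
λ = -3: A - (-3)I = [[5, -4], [5, -4]]. Row 1 gives 5·v1 + (-4)·v2 = 0, so take v_1 = [4, 5]^T.
λ = -2: A - (-2)I = [[4, -4], [5, -5]]. Row 1 gives 4·v1 + (-4)·v2 = 0, so take v_2 = [1, 1]^T.
V = [v_1 v_2] = [[4, 1], [5, 1]] has det V = -1, so V^{-1} = adj(V)/det V = [[-1, 1], [5, -4]].
Modal coordinates z(0) = V^{-1} x(0): (-1)·(-3) + 1·0 = 3; 5·(-3) + (-4)·0 = -15; so z(0) = [3, -15]^T.
x_1(t) = Σ_i (v_i)_1 · z_i(0) · e^{λ_i t} (row 1 of V times the modal terms).
x_1(0.5) = 4·3·e^{-3·0.5} + 1·(-15)·e^{-2·0.5} = 12·0.223130 + (-15)·0.367879 = -2.8406.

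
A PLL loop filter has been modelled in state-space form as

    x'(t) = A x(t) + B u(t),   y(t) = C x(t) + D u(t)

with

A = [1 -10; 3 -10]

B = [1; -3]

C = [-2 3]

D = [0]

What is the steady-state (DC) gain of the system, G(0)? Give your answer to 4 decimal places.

-3.1000

G(0) = C(-A)^{-1}B + D = -C A^{-1} B + D.
det A = 20, so A^{-1} = (1/20)·adj(A) = [[-1/2, 1/2], [-3/20, 1/20]]
A^{-1} B = [-2, -3/10]^T
C A^{-1} B = 31/10
G(0) = D - C A^{-1} B = 0 - (31/10) = -31/10 ≈ -3.1000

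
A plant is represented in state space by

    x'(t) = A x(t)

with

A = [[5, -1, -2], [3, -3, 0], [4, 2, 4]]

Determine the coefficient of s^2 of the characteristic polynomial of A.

Expand det(sI - A) for the 3×3 matrix.
p(s) = s^3 - 6s^2 + 4s + 84.
(Check: constant term = det(-A) = (-1)^3 det A = 84; coefficient of s^2 = -tr A = -6.)
The coefficient of s^2 is -6.

-6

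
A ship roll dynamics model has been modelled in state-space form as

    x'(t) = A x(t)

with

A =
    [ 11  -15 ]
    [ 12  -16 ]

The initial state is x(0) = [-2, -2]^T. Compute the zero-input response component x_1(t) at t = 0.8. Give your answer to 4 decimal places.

-0.0815

det(sI - A) = s^2 - (tr A)s + det A, with tr A = 11 + (-16) = -5 and det A = 11·(-16) - (-15)·12 = -176 - (-180) = 4.
So p(s) = det(sI - A) = s^2 + 5s + 4.
Factor s^2 + 5s + 4: two numbers with sum -5 and product 4 are -1 and -4, so s^2 + 5s + 4 = (s + 1)(s + 4).
Hence p(s) = (s + 1) (s + 4), with roots -4, -1.
The eigenvalues -4, -1 are distinct and real, so A is diagonalisable and x(t) = e^{At} x(0) = V diag(e^{λ_i t}) V^{-1} x(0), where the columns of V are the eigenvectors.
λ = -4: A - (-4)I = [[15, -15], [12, -12]]. Row 1 gives 15·v1 + (-15)·v2 = 0, so take v_1 = [-1, -1]^T.
λ = -1: A - (-1)I = [[12, -15], [12, -15]]. Row 1 gives 12·v1 + (-15)·v2 = 0, so take v_2 = [-5, -4]^T.
V = [v_1 v_2] = [[-1, -5], [-1, -4]] has det V = -1, so V^{-1} = adj(V)/det V = [[4, -5], [-1, 1]].
Modal coordinates z(0) = V^{-1} x(0): 4·(-2) + (-5)·(-2) = 2; (-1)·(-2) + 1·(-2) = 0; so z(0) = [2, 0]^T.
x_1(t) = Σ_i (v_i)_1 · z_i(0) · e^{λ_i t} (row 1 of V times the modal terms).
x_1(0.8) = (-1)·2·e^{-4·0.8} + (-5)·0·e^{-1·0.8} = (-2)·0.040762 + 0·0.449329 = -0.0815.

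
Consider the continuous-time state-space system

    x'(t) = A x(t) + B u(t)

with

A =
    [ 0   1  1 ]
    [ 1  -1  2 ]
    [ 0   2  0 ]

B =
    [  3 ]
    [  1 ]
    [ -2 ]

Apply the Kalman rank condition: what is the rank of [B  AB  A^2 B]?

AB = [[-1], [-2], [2]]
A^2B = [[0], [5], [-4]]
Controllability matrix C = [B  AB  A^2B] = [[3, -1, 0], [1, -2, 5], [-2, 2, -4]]
The rows r1, r2, r3 of C are linearly dependent: 2·r1 + 4·r2 + 5·r3 = 0 (check each entry), so rank(C) ≤ 2.
The 2×2 minor from rows 1, 2, columns 1, 2 is 3·(-2) - (-1)·1 = -6 - (-1) = -5 ≠ 0, so rank(C) = 2.
rank(C) = 2 < n = 3, so the pair (A, B) is not completely controllable.

2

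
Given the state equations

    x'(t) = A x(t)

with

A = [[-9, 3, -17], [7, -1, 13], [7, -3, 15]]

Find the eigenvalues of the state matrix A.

-2, 2, 5

det(sI - A) = s^3 - (tr A)s^2 + (M11 + M22 + M33)s - det A, where Mii is the 2×2 principal minor of A obtained by deleting row i and column i.
tr A = (-9) + (-1) + 15 = 5; M11 = (-1)·15 - 13·(-3) = -15 - (-39) = 24; M22 = (-9)·15 - (-17)·7 = -135 - (-119) = -16; M33 = (-9)·(-1) - 3·7 = 9 - 21 = -12; sum of minors = -4.
det A = (-9)·((-1)·15 - 13·(-3)) - 3·(7·15 - 13·7) + (-17)·(7·(-3) - (-1)·7) = (-9)·24 - 3·14 + (-17)·(-14) = -20.
So p(s) = det(sI - A) = s^3 - 5s^2 - 4s + 20.
Rational-root test: any integer root divides 20. Testing small divisors, s = -2 works: p(-2) = -8 + (-20) + 8 + 20 = 0, so (s + 2) is a factor.
Dividing, p(s) = (s + 2)(s^2 - 7s + 10).
Factor s^2 - 7s + 10: two numbers with sum 7 and product 10 are 5 and 2, so s^2 - 7s + 10 = (s - 5)(s - 2).
Hence p(s) = (s - 5) (s - 2) (s + 2), with roots -2, 2, 5.
At least one eigenvalue has non-negative real part, so the system is not asymptotically stable.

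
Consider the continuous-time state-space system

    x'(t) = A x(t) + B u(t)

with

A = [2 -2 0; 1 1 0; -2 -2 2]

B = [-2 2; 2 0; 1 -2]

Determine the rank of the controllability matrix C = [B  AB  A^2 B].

3

AB = [[-8, 4], [0, 2], [2, -8]]
A^2B = [[-16, 4], [-8, 6], [20, -28]]
Controllability matrix C = [B  AB  A^2B] = [[-2, 2, -8, 4, -16, 4], [2, 0, 0, 2, -8, 6], [1, -2, 2, -8, 20, -28]]
Take the 3×3 submatrix of C formed by columns 1, 2, 3: [[-2, 2, -8], [2, 0, 0], [1, -2, 2]]. Its determinant is (-2)·(0·2 - 0·(-2)) - 2·(2·2 - 0·1) + (-8)·(2·(-2) - 0·1) = (-2)·0 - 2·4 + (-8)·(-4) = 24 ≠ 0.
So rank(C) ≥ 3; since C has 3 rows, rank(C) = 3.
rank(C) = 3 = n, so the pair (A, B) is completely controllable.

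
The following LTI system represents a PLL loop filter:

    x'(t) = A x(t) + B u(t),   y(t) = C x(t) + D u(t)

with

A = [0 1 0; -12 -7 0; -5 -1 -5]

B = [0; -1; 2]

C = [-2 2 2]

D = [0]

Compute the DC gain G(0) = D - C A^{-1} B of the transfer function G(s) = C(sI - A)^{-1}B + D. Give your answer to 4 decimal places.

1.1333

G(0) = C(-A)^{-1}B + D = -C A^{-1} B + D.
det A = -60, so A^{-1} = (1/-60)·adj(A) = [[-7/12, -1/12, 0], [1, 0, 0], [23/60, 1/12, -1/5]]
A^{-1} B = [1/12, 0, -29/60]^T
C A^{-1} B = -17/15
G(0) = D - C A^{-1} B = 0 - (-17/15) = 17/15 ≈ 1.1333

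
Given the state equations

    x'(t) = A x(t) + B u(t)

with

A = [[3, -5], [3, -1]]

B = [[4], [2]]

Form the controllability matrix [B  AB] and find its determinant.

AB = [[2], [10]]
Controllability matrix C = [B  AB] = [[4, 2], [2, 10]]
det(C) = 4·10 - 2·2 = 40 - 4 = 36
Since det(C) ≠ 0, rank(C) = 2 and the system is completely controllable.

36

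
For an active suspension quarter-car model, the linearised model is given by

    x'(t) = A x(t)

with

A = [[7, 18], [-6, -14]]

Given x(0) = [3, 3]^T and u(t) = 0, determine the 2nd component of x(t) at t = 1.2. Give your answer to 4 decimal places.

-1.3162

det(sI - A) = s^2 - (tr A)s + det A, with tr A = 7 + (-14) = -7 and det A = 7·(-14) - 18·(-6) = -98 - (-108) = 10.
So p(s) = det(sI - A) = s^2 + 7s + 10.
Factor s^2 + 7s + 10: two numbers with sum -7 and product 10 are -2 and -5, so s^2 + 7s + 10 = (s + 2)(s + 5).
Hence p(s) = (s + 2) (s + 5), with roots -5, -2.
The eigenvalues -5, -2 are distinct and real, so A is diagonalisable and x(t) = e^{At} x(0) = V diag(e^{λ_i t}) V^{-1} x(0), where the columns of V are the eigenvectors.
λ = -5: A - (-5)I = [[12, 18], [-6, -9]]. Row 1 gives 12·v1 + 18·v2 = 0, so take v_1 = [3, -2]^T.
λ = -2: A - (-2)I = [[9, 18], [-6, -12]]. Row 1 gives 9·v1 + 18·v2 = 0, so take v_2 = [2, -1]^T.
V = [v_1 v_2] = [[3, 2], [-2, -1]] has det V = 1, so V^{-1} = adj(V)/det V = [[-1, -2], [2, 3]].
Modal coordinates z(0) = V^{-1} x(0): (-1)·3 + (-2)·3 = -9; 2·3 + 3·3 = 15; so z(0) = [-9, 15]^T.
x_2(t) = Σ_i (v_i)_2 · z_i(0) · e^{λ_i t} (row 2 of V times the modal terms).
x_2(1.2) = (-2)·(-9)·e^{-5·1.2} + (-1)·15·e^{-2·1.2} = 18·0.00247875 + (-15)·0.09071795 = -1.3162.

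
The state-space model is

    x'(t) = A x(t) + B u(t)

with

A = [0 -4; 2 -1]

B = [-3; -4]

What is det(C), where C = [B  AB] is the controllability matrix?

70

AB = [[16], [-2]]
Controllability matrix C = [B  AB] = [[-3, 16], [-4, -2]]
det(C) = (-3)·(-2) - 16·(-4) = 6 - (-64) = 70
Since det(C) ≠ 0, rank(C) = 2 and the system is completely controllable.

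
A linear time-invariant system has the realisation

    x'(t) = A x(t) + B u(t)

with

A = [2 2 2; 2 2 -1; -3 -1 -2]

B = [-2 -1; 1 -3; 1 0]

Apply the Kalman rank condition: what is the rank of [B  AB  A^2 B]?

AB = [[0, -8], [-3, -8], [3, 6]]
A^2B = [[0, -20], [-9, -38], [-3, 20]]
Controllability matrix C = [B  AB  A^2B] = [[-2, -1, 0, -8, 0, -20], [1, -3, -3, -8, -9, -38], [1, 0, 3, 6, -3, 20]]
Take the 3×3 submatrix of C formed by columns 1, 2, 3: [[-2, -1, 0], [1, -3, -3], [1, 0, 3]]. Its determinant is (-2)·((-3)·3 - (-3)·0) - (-1)·(1·3 - (-3)·1) + 0·(1·0 - (-3)·1) = (-2)·(-9) - (-1)·6 + 0·3 = 24 ≠ 0.
So rank(C) ≥ 3; since C has 3 rows, rank(C) = 3.
rank(C) = 3 = n, so the pair (A, B) is completely controllable.

3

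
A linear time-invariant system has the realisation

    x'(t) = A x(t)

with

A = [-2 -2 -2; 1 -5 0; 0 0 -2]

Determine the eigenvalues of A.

-4, -3, -2

det(sI - A) = s^3 - (tr A)s^2 + (M11 + M22 + M33)s - det A, where Mii is the 2×2 principal minor of A obtained by deleting row i and column i.
tr A = (-2) + (-5) + (-2) = -9; M11 = (-5)·(-2) - 0·0 = 10 - 0 = 10; M22 = (-2)·(-2) - (-2)·0 = 4 - 0 = 4; M33 = (-2)·(-5) - (-2)·1 = 10 - (-2) = 12; sum of minors = 26.
det A = (-2)·((-5)·(-2) - 0·0) - (-2)·(1·(-2) - 0·0) + (-2)·(1·0 - (-5)·0) = (-2)·10 - (-2)·(-2) + (-2)·0 = -24.
So p(s) = det(sI - A) = s^3 + 9s^2 + 26s + 24.
Rational-root test: any integer root divides 24. Testing small divisors, s = -2 works: p(-2) = -8 + 36 + (-52) + 24 = 0, so (s + 2) is a factor.
Dividing, p(s) = (s + 2)(s^2 + 7s + 12).
Factor s^2 + 7s + 12: two numbers with sum -7 and product 12 are -3 and -4, so s^2 + 7s + 12 = (s + 3)(s + 4).
Hence p(s) = (s + 2) (s + 3) (s + 4), with roots -4, -3, -2.
All eigenvalues have negative real part, so the system is asymptotically stable.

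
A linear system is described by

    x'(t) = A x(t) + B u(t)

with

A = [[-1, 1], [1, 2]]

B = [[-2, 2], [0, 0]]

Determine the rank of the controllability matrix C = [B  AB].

AB = [[2, -2], [-2, 2]]
Controllability matrix C = [B  AB] = [[-2, 2, 2, -2], [0, 0, -2, 2]]
Take the 2×2 submatrix of C formed by columns 1, 3: [[-2, 2], [0, -2]]. Its determinant is (-2)·(-2) - 2·0 = 4 - 0 = 4 ≠ 0.
So rank(C) ≥ 2; since C has 2 rows, rank(C) = 2.
rank(C) = 2 = n, so the pair (A, B) is completely controllable.

2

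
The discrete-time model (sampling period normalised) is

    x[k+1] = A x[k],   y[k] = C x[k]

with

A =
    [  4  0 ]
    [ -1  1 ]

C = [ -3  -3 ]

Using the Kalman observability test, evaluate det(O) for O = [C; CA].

-18

CA = [[-9, -3]]
Observability matrix O = [C; CA] = [[-3, -3], [-9, -3]]
det(O) = (-3)·(-3) - (-3)·(-9) = 9 - 27 = -18
Since det(O) ≠ 0, rank(O) = 2 and the system is completely observable.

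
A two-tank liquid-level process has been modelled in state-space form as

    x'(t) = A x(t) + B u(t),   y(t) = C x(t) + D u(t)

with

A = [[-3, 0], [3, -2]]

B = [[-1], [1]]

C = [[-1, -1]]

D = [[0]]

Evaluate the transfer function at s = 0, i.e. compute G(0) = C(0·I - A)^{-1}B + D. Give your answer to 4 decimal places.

0.3333

G(0) = C(-A)^{-1}B + D = -C A^{-1} B + D.
det A = 6, so A^{-1} = (1/6)·adj(A) = [[-1/3, 0], [-1/2, -1/2]]
A^{-1} B = [1/3, 0]^T
C A^{-1} B = -1/3
G(0) = D - C A^{-1} B = 0 - (-1/3) = 1/3 ≈ 0.3333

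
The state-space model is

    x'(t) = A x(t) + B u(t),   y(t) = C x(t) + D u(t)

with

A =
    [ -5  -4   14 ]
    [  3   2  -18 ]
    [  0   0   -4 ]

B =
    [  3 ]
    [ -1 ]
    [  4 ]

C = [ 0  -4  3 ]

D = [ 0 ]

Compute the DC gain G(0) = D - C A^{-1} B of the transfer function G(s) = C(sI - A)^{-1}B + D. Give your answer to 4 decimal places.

G(0) = C(-A)^{-1}B + D = -C A^{-1} B + D.
det A = -8, so A^{-1} = (1/-8)·adj(A) = [[1, 2, -11/2], [-3/2, -5/2, 6], [0, 0, -1/4]]
A^{-1} B = [-21, 22, -1]^T
C A^{-1} B = -91
G(0) = D - C A^{-1} B = 0 - (-91) = 91

91.0000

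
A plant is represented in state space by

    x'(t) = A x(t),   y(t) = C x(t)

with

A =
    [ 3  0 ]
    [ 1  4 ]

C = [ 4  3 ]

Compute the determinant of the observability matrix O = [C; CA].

CA = [[15, 12]]
Observability matrix O = [C; CA] = [[4, 3], [15, 12]]
det(O) = 4·12 - 3·15 = 48 - 45 = 3
Since det(O) ≠ 0, rank(O) = 2 and the system is completely observable.

3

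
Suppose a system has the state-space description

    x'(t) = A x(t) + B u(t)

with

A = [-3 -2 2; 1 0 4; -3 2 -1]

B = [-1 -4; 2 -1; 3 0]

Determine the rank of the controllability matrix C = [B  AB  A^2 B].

3

AB = [[5, 14], [11, -4], [4, 10]]
A^2B = [[-29, -14], [21, 54], [3, -60]]
Controllability matrix C = [B  AB  A^2B] = [[-1, -4, 5, 14, -29, -14], [2, -1, 11, -4, 21, 54], [3, 0, 4, 10, 3, -60]]
Take the 3×3 submatrix of C formed by columns 1, 2, 3: [[-1, -4, 5], [2, -1, 11], [3, 0, 4]]. Its determinant is (-1)·((-1)·4 - 11·0) - (-4)·(2·4 - 11·3) + 5·(2·0 - (-1)·3) = (-1)·(-4) - (-4)·(-25) + 5·3 = -81 ≠ 0.
So rank(C) ≥ 3; since C has 3 rows, rank(C) = 3.
rank(C) = 3 = n, so the pair (A, B) is completely controllable.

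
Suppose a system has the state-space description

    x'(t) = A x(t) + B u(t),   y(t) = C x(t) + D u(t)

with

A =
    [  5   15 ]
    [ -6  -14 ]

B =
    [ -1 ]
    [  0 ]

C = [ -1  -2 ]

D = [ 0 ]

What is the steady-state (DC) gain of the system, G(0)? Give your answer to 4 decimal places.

0.1000

G(0) = C(-A)^{-1}B + D = -C A^{-1} B + D.
det A = 20, so A^{-1} = (1/20)·adj(A) = [[-7/10, -3/4], [3/10, 1/4]]
A^{-1} B = [7/10, -3/10]^T
C A^{-1} B = -1/10
G(0) = D - C A^{-1} B = 0 - (-1/10) = 1/10 ≈ 0.1000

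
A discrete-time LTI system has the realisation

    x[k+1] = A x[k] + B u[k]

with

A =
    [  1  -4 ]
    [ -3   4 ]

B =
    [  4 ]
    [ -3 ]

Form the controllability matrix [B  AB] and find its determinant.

AB = [[16], [-24]]
Controllability matrix C = [B  AB] = [[4, 16], [-3, -24]]
det(C) = 4·(-24) - 16·(-3) = -96 - (-48) = -48
Since det(C) ≠ 0, rank(C) = 2 and the system is completely controllable.

-48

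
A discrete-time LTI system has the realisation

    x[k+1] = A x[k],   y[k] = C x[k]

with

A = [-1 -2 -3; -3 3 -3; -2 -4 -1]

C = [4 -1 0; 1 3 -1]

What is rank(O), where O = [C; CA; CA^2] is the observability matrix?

CA = [[-1, -11, -9], [-8, 11, -11]]
CA^2 = [[52, 5, 45], [-3, 93, 2]]
Observability matrix O = [C; CA; CA^2] = [[4, -1, 0], [1, 3, -1], [-1, -11, -9], [-8, 11, -11], [52, 5, 45], [-3, 93, 2]]
Take the 3×3 submatrix of O formed by rows 1, 2, 3: [[4, -1, 0], [1, 3, -1], [-1, -11, -9]]. Its determinant is 4·(3·(-9) - (-1)·(-11)) - (-1)·(1·(-9) - (-1)·(-1)) + 0·(1·(-11) - 3·(-1)) = 4·(-38) - (-1)·(-10) + 0·(-8) = -162 ≠ 0.
So rank(O) ≥ 3; since O has 3 columns, rank(O) = 3.
rank(O) = 3 = n, so the pair (A, C) is completely observable.

3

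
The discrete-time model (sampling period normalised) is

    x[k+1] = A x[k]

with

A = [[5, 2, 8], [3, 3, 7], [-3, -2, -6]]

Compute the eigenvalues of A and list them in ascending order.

-1, 1, 2

det(zI - A) = z^3 - (tr A)z^2 + (M11 + M22 + M33)z - det A, where Mii is the 2×2 principal minor of A obtained by deleting row i and column i.
tr A = 5 + 3 + (-6) = 2; M11 = 3·(-6) - 7·(-2) = -18 - (-14) = -4; M22 = 5·(-6) - 8·(-3) = -30 - (-24) = -6; M33 = 5·3 - 2·3 = 15 - 6 = 9; sum of minors = -1.
det A = 5·(3·(-6) - 7·(-2)) - 2·(3·(-6) - 7·(-3)) + 8·(3·(-2) - 3·(-3)) = 5·(-4) - 2·3 + 8·3 = -2.
So p(z) = det(zI - A) = z^3 - 2z^2 - z + 2.
Rational-root test: any integer root divides 2. Testing small divisors, z = -1 works: p(-1) = -1 + (-2) + 1 + 2 = 0, so (z + 1) is a factor.
Dividing, p(z) = (z + 1)(z^2 - 3z + 2).
Factor z^2 - 3z + 2: two numbers with sum 3 and product 2 are 2 and 1, so z^2 - 3z + 2 = (z - 2)(z - 1).
Hence p(z) = (z - 2) (z - 1) (z + 1), with roots -1, 1, 2.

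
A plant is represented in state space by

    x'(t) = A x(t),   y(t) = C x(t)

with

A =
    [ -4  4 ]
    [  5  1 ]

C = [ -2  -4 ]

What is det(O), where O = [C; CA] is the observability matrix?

-24

CA = [[-12, -12]]
Observability matrix O = [C; CA] = [[-2, -4], [-12, -12]]
det(O) = (-2)·(-12) - (-4)·(-12) = 24 - 48 = -24
Since det(O) ≠ 0, rank(O) = 2 and the system is completely observable.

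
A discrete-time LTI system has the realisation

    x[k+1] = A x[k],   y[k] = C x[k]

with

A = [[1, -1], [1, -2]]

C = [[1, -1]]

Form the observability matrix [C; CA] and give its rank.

CA = [[0, 1]]
Observability matrix O = [C; CA] = [[1, -1], [0, 1]]
det(O) = 1·1 - (-1)·0 = 1 - 0 = 1 ≠ 0, so rank(O) = 2.
rank(O) = 2 = n, so the pair (A, C) is completely observable.

2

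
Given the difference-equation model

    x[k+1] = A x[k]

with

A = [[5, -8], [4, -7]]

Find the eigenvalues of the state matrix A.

-3, 1

det(zI - A) = z^2 - (tr A)z + det A, with tr A = 5 + (-7) = -2 and det A = 5·(-7) - (-8)·4 = -35 - (-32) = -3.
So p(z) = det(zI - A) = z^2 + 2z - 3.
Factor z^2 + 2z - 3: two numbers with sum -2 and product -3 are 1 and -3, so z^2 + 2z - 3 = (z - 1)(z + 3).
Hence p(z) = (z - 1) (z + 3), with roots -3, 1.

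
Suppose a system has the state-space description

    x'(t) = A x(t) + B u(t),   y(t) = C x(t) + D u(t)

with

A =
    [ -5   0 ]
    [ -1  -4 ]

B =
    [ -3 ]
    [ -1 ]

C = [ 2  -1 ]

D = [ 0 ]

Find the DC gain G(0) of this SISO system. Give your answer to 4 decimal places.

-1.1000

G(0) = C(-A)^{-1}B + D = -C A^{-1} B + D.
det A = 20, so A^{-1} = (1/20)·adj(A) = [[-1/5, 0], [1/20, -1/4]]
A^{-1} B = [3/5, 1/10]^T
C A^{-1} B = 11/10
G(0) = D - C A^{-1} B = 0 - (11/10) = -11/10 ≈ -1.1000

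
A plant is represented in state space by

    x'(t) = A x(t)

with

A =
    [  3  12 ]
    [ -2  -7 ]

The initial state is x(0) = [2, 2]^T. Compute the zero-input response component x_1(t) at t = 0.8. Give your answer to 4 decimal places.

det(sI - A) = s^2 - (tr A)s + det A, with tr A = 3 + (-7) = -4 and det A = 3·(-7) - 12·(-2) = -21 - (-24) = 3.
So p(s) = det(sI - A) = s^2 + 4s + 3.
Factor s^2 + 4s + 3: two numbers with sum -4 and product 3 are -1 and -3, so s^2 + 4s + 3 = (s + 1)(s + 3).
Hence p(s) = (s + 1) (s + 3), with roots -3, -1.
The eigenvalues -3, -1 are distinct and real, so A is diagonalisable and x(t) = e^{At} x(0) = V diag(e^{λ_i t}) V^{-1} x(0), where the columns of V are the eigenvectors.
λ = -3: A - (-3)I = [[6, 12], [-2, -4]]. Row 1 gives 6·v1 + 12·v2 = 0, so take v_1 = [-2, 1]^T.
λ = -1: A - (-1)I = [[4, 12], [-2, -6]]. Row 1 gives 4·v1 + 12·v2 = 0, so take v_2 = [3, -1]^T.
V = [v_1 v_2] = [[-2, 3], [1, -1]] has det V = -1, so V^{-1} = adj(V)/det V = [[1, 3], [1, 2]].
Modal coordinates z(0) = V^{-1} x(0): 1·2 + 3·2 = 8; 1·2 + 2·2 = 6; so z(0) = [8, 6]^T.
x_1(t) = Σ_i (v_i)_1 · z_i(0) · e^{λ_i t} (row 1 of V times the modal terms).
x_1(0.8) = (-2)·8·e^{-3·0.8} + 3·6·e^{-1·0.8} = (-16)·0.090718 + 18·0.449329 = 6.6364.

6.6364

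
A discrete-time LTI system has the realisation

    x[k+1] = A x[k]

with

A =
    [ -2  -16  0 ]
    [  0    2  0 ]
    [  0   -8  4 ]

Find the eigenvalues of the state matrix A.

-2, 2, 4

det(zI - A) = z^3 - (tr A)z^2 + (M11 + M22 + M33)z - det A, where Mii is the 2×2 principal minor of A obtained by deleting row i and column i.
tr A = (-2) + 2 + 4 = 4; M11 = 2·4 - 0·(-8) = 8 - 0 = 8; M22 = (-2)·4 - 0·0 = -8 - 0 = -8; M33 = (-2)·2 - (-16)·0 = -4 - 0 = -4; sum of minors = -4.
det A = (-2)·(2·4 - 0·(-8)) - (-16)·(0·4 - 0·0) + 0·(0·(-8) - 2·0) = (-2)·8 - (-16)·0 + 0·0 = -16.
So p(z) = det(zI - A) = z^3 - 4z^2 - 4z + 16.
Rational-root test: any integer root divides 16. Testing small divisors, z = -2 works: p(-2) = -8 + (-16) + 8 + 16 = 0, so (z + 2) is a factor.
Dividing, p(z) = (z + 2)(z^2 - 6z + 8).
Factor z^2 - 6z + 8: two numbers with sum 6 and product 8 are 4 and 2, so z^2 - 6z + 8 = (z - 4)(z - 2).
Hence p(z) = (z - 4) (z - 2) (z + 2), with roots -2, 2, 4.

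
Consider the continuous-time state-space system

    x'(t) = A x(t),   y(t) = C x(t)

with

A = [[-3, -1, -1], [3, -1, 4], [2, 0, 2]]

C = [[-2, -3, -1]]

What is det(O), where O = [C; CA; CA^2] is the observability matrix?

221

CA = [[-5, 5, -12]]
CA^2 = [[6, 0, 1]]
Observability matrix O = [C; CA; CA^2] = [[-2, -3, -1], [-5, 5, -12], [6, 0, 1]]
Expanding along the first row, det(O) = (-2)·(5·1 - (-12)·0) - (-3)·((-5)·1 - (-12)·6) + (-1)·((-5)·0 - 5·6) = (-2)·5 - (-3)·67 + (-1)·(-30) = 221
Since det(O) ≠ 0, rank(O) = 3 and the system is completely observable.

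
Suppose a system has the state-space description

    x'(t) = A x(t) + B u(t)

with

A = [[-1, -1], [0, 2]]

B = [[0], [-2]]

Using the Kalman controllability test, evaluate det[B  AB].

4

AB = [[2], [-4]]
Controllability matrix C = [B  AB] = [[0, 2], [-2, -4]]
det(C) = 0·(-4) - 2·(-2) = 0 - (-4) = 4
Since det(C) ≠ 0, rank(C) = 2 and the system is completely controllable.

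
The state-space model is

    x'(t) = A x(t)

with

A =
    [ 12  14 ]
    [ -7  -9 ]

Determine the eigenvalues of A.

-2, 5

det(sI - A) = s^2 - (tr A)s + det A, with tr A = 12 + (-9) = 3 and det A = 12·(-9) - 14·(-7) = -108 - (-98) = -10.
So p(s) = det(sI - A) = s^2 - 3s - 10.
Factor s^2 - 3s - 10: two numbers with sum 3 and product -10 are 5 and -2, so s^2 - 3s - 10 = (s - 5)(s + 2).
Hence p(s) = (s - 5) (s + 2), with roots -2, 5.
At least one eigenvalue has non-negative real part, so the system is not asymptotically stable.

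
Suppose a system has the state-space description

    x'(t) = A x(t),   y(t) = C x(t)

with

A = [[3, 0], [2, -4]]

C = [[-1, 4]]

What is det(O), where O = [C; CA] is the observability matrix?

-4

CA = [[5, -16]]
Observability matrix O = [C; CA] = [[-1, 4], [5, -16]]
det(O) = (-1)·(-16) - 4·5 = 16 - 20 = -4
Since det(O) ≠ 0, rank(O) = 2 and the system is completely observable.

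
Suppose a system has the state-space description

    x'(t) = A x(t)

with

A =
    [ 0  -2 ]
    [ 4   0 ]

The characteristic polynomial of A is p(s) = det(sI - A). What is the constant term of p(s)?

For a 2×2 matrix, det(sI - A) = s^2 - (tr A)s + det A.
tr A = 0, det A = 8.
So p(s) = s^2 + 8.
The constant term is 8.

8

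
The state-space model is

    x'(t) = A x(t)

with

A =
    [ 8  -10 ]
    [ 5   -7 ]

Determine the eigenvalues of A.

-2, 3

det(sI - A) = s^2 - (tr A)s + det A, with tr A = 8 + (-7) = 1 and det A = 8·(-7) - (-10)·5 = -56 - (-50) = -6.
So p(s) = det(sI - A) = s^2 - s - 6.
Factor s^2 - s - 6: two numbers with sum 1 and product -6 are 3 and -2, so s^2 - s - 6 = (s - 3)(s + 2).
Hence p(s) = (s - 3) (s + 2), with roots -2, 3.
At least one eigenvalue has non-negative real part, so the system is not asymptotically stable.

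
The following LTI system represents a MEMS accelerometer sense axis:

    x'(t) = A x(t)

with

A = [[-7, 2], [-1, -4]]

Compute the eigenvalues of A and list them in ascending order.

-6, -5

det(sI - A) = s^2 - (tr A)s + det A, with tr A = (-7) + (-4) = -11 and det A = (-7)·(-4) - 2·(-1) = 28 - (-2) = 30.
So p(s) = det(sI - A) = s^2 + 11s + 30.
Factor s^2 + 11s + 30: two numbers with sum -11 and product 30 are -5 and -6, so s^2 + 11s + 30 = (s + 5)(s + 6).
Hence p(s) = (s + 5) (s + 6), with roots -6, -5.
All eigenvalues have negative real part, so the system is asymptotically stable.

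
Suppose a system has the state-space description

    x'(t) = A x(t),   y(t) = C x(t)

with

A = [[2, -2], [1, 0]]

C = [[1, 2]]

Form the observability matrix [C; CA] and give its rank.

2

CA = [[4, -2]]
Observability matrix O = [C; CA] = [[1, 2], [4, -2]]
det(O) = 1·(-2) - 2·4 = -2 - 8 = -10 ≠ 0, so rank(O) = 2.
rank(O) = 2 = n, so the pair (A, C) is completely observable.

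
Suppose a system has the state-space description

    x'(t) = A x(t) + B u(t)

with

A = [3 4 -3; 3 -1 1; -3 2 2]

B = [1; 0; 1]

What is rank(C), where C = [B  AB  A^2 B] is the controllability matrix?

AB = [[0], [4], [-1]]
A^2B = [[19], [-5], [6]]
Controllability matrix C = [B  AB  A^2B] = [[1, 0, 19], [0, 4, -5], [1, -1, 6]]
det(C) = 1·(4·6 - (-5)·(-1)) - 0·(0·6 - (-5)·1) + 19·(0·(-1) - 4·1) = 1·19 - 0·5 + 19·(-4) = -57 ≠ 0, so rank(C) = 3.
rank(C) = 3 = n, so the pair (A, B) is completely controllable.

3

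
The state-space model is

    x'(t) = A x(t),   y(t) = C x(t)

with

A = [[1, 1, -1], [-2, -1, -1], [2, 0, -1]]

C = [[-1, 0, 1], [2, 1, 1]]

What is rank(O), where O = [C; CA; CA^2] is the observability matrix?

CA = [[1, -1, 0], [2, 1, -4]]
CA^2 = [[3, 2, 0], [-8, 1, 1]]
Observability matrix O = [C; CA; CA^2] = [[-1, 0, 1], [2, 1, 1], [1, -1, 0], [2, 1, -4], [3, 2, 0], [-8, 1, 1]]
Take the 3×3 submatrix of O formed by rows 1, 2, 3: [[-1, 0, 1], [2, 1, 1], [1, -1, 0]]. Its determinant is (-1)·(1·0 - 1·(-1)) - 0·(2·0 - 1·1) + 1·(2·(-1) - 1·1) = (-1)·1 - 0·(-1) + 1·(-3) = -4 ≠ 0.
So rank(O) ≥ 3; since O has 3 columns, rank(O) = 3.
rank(O) = 3 = n, so the pair (A, C) is completely observable.

3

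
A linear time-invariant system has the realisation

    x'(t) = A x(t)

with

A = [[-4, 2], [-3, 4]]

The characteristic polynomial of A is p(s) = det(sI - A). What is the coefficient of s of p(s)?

For a 2×2 matrix, det(sI - A) = s^2 - (tr A)s + det A.
tr A = 0, det A = -10.
So p(s) = s^2 - 10.
The coefficient of s is 0.

0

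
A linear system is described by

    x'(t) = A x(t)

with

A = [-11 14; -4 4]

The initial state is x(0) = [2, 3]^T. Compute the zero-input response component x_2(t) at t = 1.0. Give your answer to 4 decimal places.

det(sI - A) = s^2 - (tr A)s + det A, with tr A = (-11) + 4 = -7 and det A = (-11)·4 - 14·(-4) = -44 - (-56) = 12.
So p(s) = det(sI - A) = s^2 + 7s + 12.
Factor s^2 + 7s + 12: two numbers with sum -7 and product 12 are -3 and -4, so s^2 + 7s + 12 = (s + 3)(s + 4).
Hence p(s) = (s + 3) (s + 4), with roots -4, -3.
The eigenvalues -4, -3 are distinct and real, so A is diagonalisable and x(t) = e^{At} x(0) = V diag(e^{λ_i t}) V^{-1} x(0), where the columns of V are the eigenvectors.
λ = -4: A - (-4)I = [[-7, 14], [-4, 8]]. Row 1 gives (-7)·v1 + 14·v2 = 0, so take v_1 = [2, 1]^T.
λ = -3: A - (-3)I = [[-8, 14], [-4, 7]]. Row 1 gives (-8)·v1 + 14·v2 = 0, so take v_2 = [-7, -4]^T.
V = [v_1 v_2] = [[2, -7], [1, -4]] has det V = -1, so V^{-1} = adj(V)/det V = [[4, -7], [1, -2]].
Modal coordinates z(0) = V^{-1} x(0): 4·2 + (-7)·3 = -13; 1·2 + (-2)·3 = -4; so z(0) = [-13, -4]^T.
x_2(t) = Σ_i (v_i)_2 · z_i(0) · e^{λ_i t} (row 2 of V times the modal terms).
x_2(1.0) = 1·(-13)·e^{-4·1.0} + (-4)·(-4)·e^{-3·1.0} = (-13)·0.018316 + 16·0.049787 = 0.5585.

0.5585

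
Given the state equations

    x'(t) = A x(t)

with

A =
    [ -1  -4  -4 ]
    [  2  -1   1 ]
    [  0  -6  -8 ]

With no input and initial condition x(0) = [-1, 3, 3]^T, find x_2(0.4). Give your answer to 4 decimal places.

0.2452

det(sI - A) = s^3 - (tr A)s^2 + (M11 + M22 + M33)s - det A, where Mii is the 2×2 principal minor of A obtained by deleting row i and column i.
tr A = (-1) + (-1) + (-8) = -10; M11 = (-1)·(-8) - 1·(-6) = 8 - (-6) = 14; M22 = (-1)·(-8) - (-4)·0 = 8 - 0 = 8; M33 = (-1)·(-1) - (-4)·2 = 1 - (-8) = 9; sum of minors = 31.
det A = (-1)·((-1)·(-8) - 1·(-6)) - (-4)·(2·(-8) - 1·0) + (-4)·(2·(-6) - (-1)·0) = (-1)·14 - (-4)·(-16) + (-4)·(-12) = -30.
So p(s) = det(sI - A) = s^3 + 10s^2 + 31s + 30.
Rational-root test: any integer root divides 30. Testing small divisors, s = -2 works: p(-2) = -8 + 40 + (-62) + 30 = 0, so (s + 2) is a factor.
Dividing, p(s) = (s + 2)(s^2 + 8s + 15).
Factor s^2 + 8s + 15: two numbers with sum -8 and product 15 are -3 and -5, so s^2 + 8s + 15 = (s + 3)(s + 5).
Hence p(s) = (s + 2) (s + 3) (s + 5), with roots -5, -3, -2.
The eigenvalues -5, -3, -2 are distinct and real, so A is diagonalisable and x(t) = e^{At} x(0) = V diag(e^{λ_i t}) V^{-1} x(0), where the columns of V are the eigenvectors.
λ = -5: A - (-5)I = [[4, -4, -4], [2, 4, 1], [0, -6, -3]]. v must be orthogonal to every row; (row 1) × (row 2) = [12, -12, 24], so take v_1 = [1, -1, 2]^T.
λ = -3: A - (-3)I = [[2, -4, -4], [2, 2, 1], [0, -6, -5]]. v must be orthogonal to every row; (row 1) × (row 2) = [4, -10, 12], so take v_2 = [-2, 5, -6]^T.
λ = -2: A - (-2)I = [[1, -4, -4], [2, 1, 1], [0, -6, -6]]. v must be orthogonal to every row; (row 1) × (row 2) = [0, -9, 9], so take v_3 = [0, -1, 1]^T.
V = [v_1 v_2 v_3] = [[1, -2, 0], [-1, 5, -1], [2, -6, 1]] has det V = 1, so V^{-1} = adj(V)/det V = [[-1, 2, 2], [-1, 1, 1], [-4, 2, 3]].
Modal coordinates z(0) = V^{-1} x(0): (-1)·(-1) + 2·3 + 2·3 = 13; (-1)·(-1) + 1·3 + 1·3 = 7; (-4)·(-1) + 2·3 + 3·3 = 19; so z(0) = [13, 7, 19]^T.
x_2(t) = Σ_i (v_i)_2 · z_i(0) · e^{λ_i t} (row 2 of V times the modal terms).
x_2(0.4) = (-1)·13·e^{-5·0.4} + 5·7·e^{-3·0.4} + (-1)·19·e^{-2·0.4} = (-13)·0.135335 + 35·0.301194 + (-19)·0.449329 = 0.2452.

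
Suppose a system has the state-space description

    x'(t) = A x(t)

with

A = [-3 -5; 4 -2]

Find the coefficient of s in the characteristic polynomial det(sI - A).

For a 2×2 matrix, det(sI - A) = s^2 - (tr A)s + det A.
tr A = -5, det A = 26.
So p(s) = s^2 + 5s + 26.
The coefficient of s is 5.

5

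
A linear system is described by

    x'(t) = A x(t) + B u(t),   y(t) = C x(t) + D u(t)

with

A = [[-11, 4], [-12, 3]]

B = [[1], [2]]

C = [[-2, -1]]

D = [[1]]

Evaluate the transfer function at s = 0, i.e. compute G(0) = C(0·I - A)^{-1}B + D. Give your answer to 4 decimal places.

-0.3333

G(0) = C(-A)^{-1}B + D = -C A^{-1} B + D.
det A = 15, so A^{-1} = (1/15)·adj(A) = [[1/5, -4/15], [4/5, -11/15]]
A^{-1} B = [-1/3, -2/3]^T
C A^{-1} B = 4/3
G(0) = D - C A^{-1} B = 1 - (4/3) = -1/3 ≈ -0.3333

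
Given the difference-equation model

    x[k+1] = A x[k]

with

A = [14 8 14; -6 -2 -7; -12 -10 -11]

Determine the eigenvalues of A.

-4, 2, 3

det(zI - A) = z^3 - (tr A)z^2 + (M11 + M22 + M33)z - det A, where Mii is the 2×2 principal minor of A obtained by deleting row i and column i.
tr A = 14 + (-2) + (-11) = 1; M11 = (-2)·(-11) - (-7)·(-10) = 22 - 70 = -48; M22 = 14·(-11) - 14·(-12) = -154 - (-168) = 14; M33 = 14·(-2) - 8·(-6) = -28 - (-48) = 20; sum of minors = -14.
det A = 14·((-2)·(-11) - (-7)·(-10)) - 8·((-6)·(-11) - (-7)·(-12)) + 14·((-6)·(-10) - (-2)·(-12)) = 14·(-48) - 8·(-18) + 14·36 = -24.
So p(z) = det(zI - A) = z^3 - z^2 - 14z + 24.
Rational-root test: any integer root divides 24. Testing small divisors, z = 2 works: p(2) = 8 + (-4) + (-28) + 24 = 0, so (z - 2) is a factor.
Dividing, p(z) = (z - 2)(z^2 + z - 12).
Factor z^2 + z - 12: two numbers with sum -1 and product -12 are 3 and -4, so z^2 + z - 12 = (z - 3)(z + 4).
Hence p(z) = (z - 3) (z - 2) (z + 4), with roots -4, 2, 3.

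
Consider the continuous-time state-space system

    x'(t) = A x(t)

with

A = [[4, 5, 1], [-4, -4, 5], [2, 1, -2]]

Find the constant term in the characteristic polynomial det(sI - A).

-26

Expand det(sI - A) for the 3×3 matrix.
p(s) = s^3 + 2s^2 - 3s - 26.
(Check: constant term = det(-A) = (-1)^3 det A = -26; coefficient of s^2 = -tr A = 2.)
The constant term is -26.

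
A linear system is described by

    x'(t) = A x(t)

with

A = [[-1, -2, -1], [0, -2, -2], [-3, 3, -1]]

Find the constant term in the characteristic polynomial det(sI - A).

Expand det(sI - A) for the 3×3 matrix.
p(s) = s^3 + 4s^2 + 8s + 14.
(Check: constant term = det(-A) = (-1)^3 det A = 14; coefficient of s^2 = -tr A = 4.)
The constant term is 14.

14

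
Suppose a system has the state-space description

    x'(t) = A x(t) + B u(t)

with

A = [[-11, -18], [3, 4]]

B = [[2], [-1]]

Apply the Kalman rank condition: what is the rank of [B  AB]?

AB = [[-4], [2]]
Controllability matrix C = [B  AB] = [[2, -4], [-1, 2]]
Every column of C is a scalar multiple of column 1 = [2, -1] (multipliers 1, -2), so the columns span a one-dimensional space.
C ≠ 0, hence rank(C) = 1.
rank(C) = 1 < n = 2, so the pair (A, B) is not completely controllable.

1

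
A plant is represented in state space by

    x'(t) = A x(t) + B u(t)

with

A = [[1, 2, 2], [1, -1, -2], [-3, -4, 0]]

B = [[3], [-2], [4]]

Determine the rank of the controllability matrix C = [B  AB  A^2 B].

3

AB = [[7], [-3], [-1]]
A^2B = [[-1], [12], [-9]]
Controllability matrix C = [B  AB  A^2B] = [[3, 7, -1], [-2, -3, 12], [4, -1, -9]]
det(C) = 3·((-3)·(-9) - 12·(-1)) - 7·((-2)·(-9) - 12·4) + (-1)·((-2)·(-1) - (-3)·4) = 3·39 - 7·(-30) + (-1)·14 = 313 ≠ 0, so rank(C) = 3.
rank(C) = 3 = n, so the pair (A, B) is completely controllable.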